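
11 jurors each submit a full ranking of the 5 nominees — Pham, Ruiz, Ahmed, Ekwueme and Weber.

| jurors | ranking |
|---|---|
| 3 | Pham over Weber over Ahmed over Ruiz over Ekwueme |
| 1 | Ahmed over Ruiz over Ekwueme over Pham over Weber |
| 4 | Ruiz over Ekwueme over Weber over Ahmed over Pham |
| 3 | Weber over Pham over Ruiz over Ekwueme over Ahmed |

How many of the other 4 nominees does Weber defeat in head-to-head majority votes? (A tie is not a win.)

4

Weber against each rival (11 jurors):
Weber vs Pham: 4+3 = 7 for Weber, 4 for Pham — Weber by 7–4.
Weber vs Ruiz: 6 to 5, Weber.
Weber vs Ahmed: 3+4+3 = 10 for Weber, 1 for Ahmed — Weber by 10–1.
Weber vs Ekwueme: Weber, 6–5.
Weber beats Pham, Ruiz, Ahmed, Ekwueme — 4 pairwise wins.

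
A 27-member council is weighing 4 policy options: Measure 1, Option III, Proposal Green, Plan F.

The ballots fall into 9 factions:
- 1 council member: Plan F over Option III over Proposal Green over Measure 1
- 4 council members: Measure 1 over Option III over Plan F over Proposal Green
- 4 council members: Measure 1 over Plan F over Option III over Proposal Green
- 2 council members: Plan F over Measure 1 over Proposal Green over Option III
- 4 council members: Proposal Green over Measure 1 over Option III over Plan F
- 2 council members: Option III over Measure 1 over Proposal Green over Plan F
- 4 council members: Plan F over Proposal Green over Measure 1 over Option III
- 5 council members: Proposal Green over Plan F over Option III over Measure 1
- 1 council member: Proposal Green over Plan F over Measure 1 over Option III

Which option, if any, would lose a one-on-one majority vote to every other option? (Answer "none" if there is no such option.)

Pairwise majorities:
Measure 1 vs Option III: Measure 1 is ranked higher on 4+4+2+4+4+1 = 19 ballots, Option III on 8. Measure 1 wins 19–8.
Measure 1 vs Proposal Green: Measure 1 preferred on 4+4+2+2 = 12 ballots; Proposal Green wins 15–12.
Measure 1 vs Plan F: 14 to 13, Measure 1.
Option III vs Proposal Green: Option III is ranked higher on 1+4+4+2 = 11 ballots, Proposal Green on 16. Proposal Green wins 16–11.
Option III vs Plan F: Plan F wins 17–10.
Proposal Green vs Plan F: Proposal Green is ranked higher on 4+2+5+1 = 12 ballots, Plan F on 15. Plan F wins 15–12.
Option III loses to every other option — it is the Condorcet loser.

Option III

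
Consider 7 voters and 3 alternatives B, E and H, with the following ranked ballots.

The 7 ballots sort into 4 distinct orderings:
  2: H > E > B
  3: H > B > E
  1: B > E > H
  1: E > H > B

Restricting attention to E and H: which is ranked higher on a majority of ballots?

H

Ballots ranking E above H: 1 + 1 = 2.
Ballots ranking H above E: 7 − 2 = 5.
H wins the head-to-head 5–2.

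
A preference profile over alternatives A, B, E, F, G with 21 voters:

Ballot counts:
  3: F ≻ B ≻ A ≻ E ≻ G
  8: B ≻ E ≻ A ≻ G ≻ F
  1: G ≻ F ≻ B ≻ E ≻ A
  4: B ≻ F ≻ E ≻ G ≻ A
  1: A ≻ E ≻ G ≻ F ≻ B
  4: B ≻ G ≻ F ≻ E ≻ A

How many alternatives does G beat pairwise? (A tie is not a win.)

G against each rival (21 voters):
G–A: A 12–9.
G vs B: B wins 19–2.
G–E: E 16–5.
G–F: G 14–7.
G beats F; loses to A, B, E — 1 pairwise win.

1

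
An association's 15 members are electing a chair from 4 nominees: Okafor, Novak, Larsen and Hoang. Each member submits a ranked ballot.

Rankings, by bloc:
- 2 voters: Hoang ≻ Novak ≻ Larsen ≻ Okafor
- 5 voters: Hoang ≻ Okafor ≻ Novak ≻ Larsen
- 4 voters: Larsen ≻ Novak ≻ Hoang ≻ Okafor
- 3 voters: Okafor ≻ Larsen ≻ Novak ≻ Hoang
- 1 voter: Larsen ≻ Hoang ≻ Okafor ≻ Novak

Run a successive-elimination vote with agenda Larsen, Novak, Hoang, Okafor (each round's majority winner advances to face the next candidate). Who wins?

Round 1: Larsen vs Novak — 8–7, Larsen advances.
Round 2: Larsen vs Hoang — 8–7, Larsen advances.
Round 3: Larsen vs Okafor — 7–8, Okafor advances.
Okafor survives the agenda.

Okafor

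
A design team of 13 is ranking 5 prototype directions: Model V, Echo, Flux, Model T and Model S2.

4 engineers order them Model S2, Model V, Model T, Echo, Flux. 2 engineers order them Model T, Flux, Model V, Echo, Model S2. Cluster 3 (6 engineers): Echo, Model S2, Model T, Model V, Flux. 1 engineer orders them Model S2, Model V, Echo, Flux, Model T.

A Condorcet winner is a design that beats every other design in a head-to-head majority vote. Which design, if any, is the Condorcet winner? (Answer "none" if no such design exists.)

Head-to-head results (13 engineers):
Model V vs Echo: Model V preferred on 4+2+1 = 7 ballots; Model V wins 7–6.
Model V vs Flux: 11 to 2, Model V.
Model V vs Model T: 5 to 8, Model T.
Model V vs Model S2: Model V is ranked higher on 2 ballots, Model S2 on 11. Model S2 wins 11–2.
Echo vs Flux: 4+6+1 = 11 for Echo, 2 for Flux — Echo by 11–2.
Echo vs Model T: Echo preferred on 6+1 = 7 ballots; Echo wins 7–6.
Echo vs Model S2: 8 to 5, Echo.
Flux vs Model T: 1 for Flux, 12 for Model T — Model T by 12–1.
Flux vs Model S2: 2 to 11, Model S2.
Model T vs Model S2: 2 for Model T, 11 for Model S2 — Model S2 by 11–2.
No design is unbeaten: Model V loses to Model T; Echo loses to Model V; Flux loses to Model V; Model T loses to Echo; Model S2 loses to Echo. In particular Model V beats Echo beats Model T beats Model V is a majority cycle — no Condorcet winner exists.

none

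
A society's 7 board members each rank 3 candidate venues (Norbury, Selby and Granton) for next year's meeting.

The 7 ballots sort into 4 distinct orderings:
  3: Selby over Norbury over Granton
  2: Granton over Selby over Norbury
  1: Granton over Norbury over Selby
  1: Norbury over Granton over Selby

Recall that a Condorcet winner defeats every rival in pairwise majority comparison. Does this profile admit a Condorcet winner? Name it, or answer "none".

Check each pair by majority over 7 ballots:
Norbury–Selby: Selby 5–2.
Norbury vs Granton: Norbury, 4–3.
Selby–Granton: Granton 4–3.
No city is unbeaten: Norbury loses to Selby; Selby loses to Granton; Granton loses to Norbury. In particular Norbury → Granton → Selby → Norbury is a majority cycle — no Condorcet winner exists.

none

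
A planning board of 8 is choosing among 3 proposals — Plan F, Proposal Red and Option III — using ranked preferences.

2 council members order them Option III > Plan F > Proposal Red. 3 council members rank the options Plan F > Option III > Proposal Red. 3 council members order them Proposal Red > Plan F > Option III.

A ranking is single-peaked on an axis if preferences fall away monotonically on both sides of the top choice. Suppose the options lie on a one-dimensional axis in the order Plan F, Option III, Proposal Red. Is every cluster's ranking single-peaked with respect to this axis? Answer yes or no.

no

Axis positions: Plan F=1, Option III=2, Proposal Red=3.
Cluster 1 (peak Option III at position 2): ranking walks positions 2-1-3, expanding outward from the peak — single-peaked.
Cluster 2 (peak Plan F at position 1): ranking walks positions 1-2-3, expanding outward from the peak — single-peaked.
Cluster 3: ranking walks positions 3-1-2; Plan F is ranked above Option III even though Option III lies between Plan F and the peak Proposal Red on the axis — preferences dip and rise again. Not single-peaked.
Cluster 3 violates single-peakedness, so the profile is not single-peaked on this axis.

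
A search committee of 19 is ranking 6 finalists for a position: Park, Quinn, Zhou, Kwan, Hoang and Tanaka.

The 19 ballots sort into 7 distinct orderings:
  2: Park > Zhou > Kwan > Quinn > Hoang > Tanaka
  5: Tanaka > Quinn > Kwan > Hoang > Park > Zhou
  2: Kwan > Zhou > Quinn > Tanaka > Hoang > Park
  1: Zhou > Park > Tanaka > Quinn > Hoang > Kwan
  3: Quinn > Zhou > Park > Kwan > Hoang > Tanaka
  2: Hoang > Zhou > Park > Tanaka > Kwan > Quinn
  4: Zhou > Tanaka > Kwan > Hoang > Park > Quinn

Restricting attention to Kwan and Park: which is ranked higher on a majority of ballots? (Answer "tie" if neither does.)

Ballots ranking Kwan above Park: 5 + 2 + 4 = 11.
Ballots ranking Park above Kwan: 19 − 11 = 8.
Kwan wins the head-to-head 11–8.

Kwan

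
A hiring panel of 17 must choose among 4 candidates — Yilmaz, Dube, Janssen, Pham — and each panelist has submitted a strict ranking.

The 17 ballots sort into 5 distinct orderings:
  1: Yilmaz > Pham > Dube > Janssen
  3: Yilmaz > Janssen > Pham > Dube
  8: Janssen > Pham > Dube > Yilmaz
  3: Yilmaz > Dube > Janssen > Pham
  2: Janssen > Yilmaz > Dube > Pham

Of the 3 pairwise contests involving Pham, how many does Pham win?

1

Pham against each rival (17 committee members):
Pham vs Yilmaz: Yilmaz wins 9–8.
Pham–Dube: Pham 12–5.
Pham vs Janssen: 1 for Pham, 16 for Janssen — Janssen by 16–1.
Pham beats Dube; loses to Yilmaz, Janssen — 1 pairwise win.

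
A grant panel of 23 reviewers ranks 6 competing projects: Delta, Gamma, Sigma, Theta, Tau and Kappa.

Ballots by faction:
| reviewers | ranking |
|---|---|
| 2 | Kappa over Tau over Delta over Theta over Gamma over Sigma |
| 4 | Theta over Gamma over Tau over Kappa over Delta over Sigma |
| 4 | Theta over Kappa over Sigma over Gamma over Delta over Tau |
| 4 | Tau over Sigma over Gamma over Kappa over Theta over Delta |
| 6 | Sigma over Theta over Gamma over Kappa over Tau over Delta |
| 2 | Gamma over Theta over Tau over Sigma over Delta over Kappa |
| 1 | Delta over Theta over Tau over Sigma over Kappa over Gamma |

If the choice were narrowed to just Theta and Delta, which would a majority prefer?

Theta

Ballots ranking Theta above Delta: 4 + 4 + 4 + 6 + 2 = 20.
Ballots ranking Delta above Theta: 23 − 20 = 3.
Theta wins the head-to-head 20–3.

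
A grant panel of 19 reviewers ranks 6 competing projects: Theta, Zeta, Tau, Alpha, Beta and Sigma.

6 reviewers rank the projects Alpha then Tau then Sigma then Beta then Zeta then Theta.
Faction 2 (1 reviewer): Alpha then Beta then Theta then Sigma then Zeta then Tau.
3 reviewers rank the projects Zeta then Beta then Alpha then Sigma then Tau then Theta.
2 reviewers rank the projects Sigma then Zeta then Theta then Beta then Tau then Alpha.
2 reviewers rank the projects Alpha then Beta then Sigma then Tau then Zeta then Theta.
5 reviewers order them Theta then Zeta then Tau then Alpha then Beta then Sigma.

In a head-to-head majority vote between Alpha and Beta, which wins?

Alpha

Ballots ranking Alpha above Beta: 6 + 1 + 2 + 5 = 14.
Ballots ranking Beta above Alpha: 19 − 14 = 5.
Alpha wins the head-to-head 14–5.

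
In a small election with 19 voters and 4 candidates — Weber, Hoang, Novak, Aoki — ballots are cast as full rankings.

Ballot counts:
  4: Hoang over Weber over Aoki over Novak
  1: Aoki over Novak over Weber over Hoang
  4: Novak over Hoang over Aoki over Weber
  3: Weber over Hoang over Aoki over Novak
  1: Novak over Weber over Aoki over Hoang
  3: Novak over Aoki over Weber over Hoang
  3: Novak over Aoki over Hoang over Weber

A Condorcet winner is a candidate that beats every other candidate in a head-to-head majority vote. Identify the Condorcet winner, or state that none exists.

Novak

Head-to-head results (19 voters):
Weber vs Hoang: Hoang wins 11–8.
Weber–Novak: Novak 12–7.
Weber vs Aoki: Aoki wins 11–8.
Hoang vs Novak: Novak wins 12–7.
Hoang vs Aoki: Hoang wins 11–8.
Novak vs Aoki: Novak wins 11–8.
Novak defeats every rival head-to-head and is the Condorcet winner.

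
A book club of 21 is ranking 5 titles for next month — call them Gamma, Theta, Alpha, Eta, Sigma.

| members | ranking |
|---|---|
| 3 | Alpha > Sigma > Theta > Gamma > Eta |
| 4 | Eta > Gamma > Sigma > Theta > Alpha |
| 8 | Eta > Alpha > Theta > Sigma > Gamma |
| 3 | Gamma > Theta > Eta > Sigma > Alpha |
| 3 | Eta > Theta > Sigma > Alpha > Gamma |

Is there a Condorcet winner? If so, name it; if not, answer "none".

Check each pair by majority over 21 ballots:
Gamma vs Theta: Theta, 14–7.
Gamma vs Alpha: Alpha wins 14–7.
Gamma–Eta: Eta 15–6.
Gamma vs Sigma: Sigma, 14–7.
Theta–Alpha: Alpha 11–10.
Theta vs Eta: Eta, 15–6.
Theta vs Sigma: Theta wins 14–7.
Alpha–Eta: Eta 18–3.
Alpha vs Sigma: Alpha wins 11–10.
Eta vs Sigma: Eta, 18–3.
Eta defeats every rival head-to-head and is the Condorcet winner.

Eta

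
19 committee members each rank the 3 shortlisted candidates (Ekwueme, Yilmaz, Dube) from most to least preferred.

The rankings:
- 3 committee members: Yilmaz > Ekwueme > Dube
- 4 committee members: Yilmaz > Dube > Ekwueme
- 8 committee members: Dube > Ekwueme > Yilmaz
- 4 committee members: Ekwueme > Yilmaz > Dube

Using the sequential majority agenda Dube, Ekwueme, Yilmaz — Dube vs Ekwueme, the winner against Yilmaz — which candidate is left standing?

Yilmaz

Round 1: Dube vs Ekwueme — 12–7, Dube advances.
Round 2: Dube vs Yilmaz — 8–11, Yilmaz advances.
The agenda winner is Yilmaz.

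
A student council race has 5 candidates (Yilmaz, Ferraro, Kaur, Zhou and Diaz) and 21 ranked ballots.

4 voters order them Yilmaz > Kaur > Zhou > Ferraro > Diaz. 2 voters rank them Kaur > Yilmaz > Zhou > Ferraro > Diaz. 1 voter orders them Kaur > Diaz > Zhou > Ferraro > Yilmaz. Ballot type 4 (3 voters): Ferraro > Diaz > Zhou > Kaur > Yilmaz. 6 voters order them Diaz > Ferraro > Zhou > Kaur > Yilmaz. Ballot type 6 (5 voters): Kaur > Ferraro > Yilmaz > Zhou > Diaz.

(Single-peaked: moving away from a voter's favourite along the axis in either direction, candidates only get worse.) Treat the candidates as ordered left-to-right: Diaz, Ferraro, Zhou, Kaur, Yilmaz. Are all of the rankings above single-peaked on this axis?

no

Axis positions: Diaz=1, Ferraro=2, Zhou=3, Kaur=4, Yilmaz=5.
Ballot type 1 (peak Yilmaz at position 5): ranking walks positions 5-4-3-2-1, expanding outward from the peak — single-peaked.
Ballot type 2 (peak Kaur at position 4): ranking walks positions 4-5-3-2-1, expanding outward from the peak — single-peaked.
Ballot type 3: ranking walks positions 4-1-3-2-5; Diaz is ranked above Zhou even though Zhou lies between Diaz and the peak Kaur on the axis — preferences dip and rise again. Not single-peaked.
Ballot type 4 (peak Ferraro at position 2): ranking walks positions 2-1-3-4-5, expanding outward from the peak — single-peaked.
Ballot type 5 (peak Diaz at position 1): ranking walks positions 1-2-3-4-5, expanding outward from the peak — single-peaked.
Ballot type 6: ranking walks positions 4-2-5-3-1; Ferraro is ranked above Zhou even though Zhou lies between Ferraro and the peak Kaur on the axis — preferences dip and rise again. Not single-peaked.
Ballot type 3 violates single-peakedness, so the profile is not single-peaked on this axis.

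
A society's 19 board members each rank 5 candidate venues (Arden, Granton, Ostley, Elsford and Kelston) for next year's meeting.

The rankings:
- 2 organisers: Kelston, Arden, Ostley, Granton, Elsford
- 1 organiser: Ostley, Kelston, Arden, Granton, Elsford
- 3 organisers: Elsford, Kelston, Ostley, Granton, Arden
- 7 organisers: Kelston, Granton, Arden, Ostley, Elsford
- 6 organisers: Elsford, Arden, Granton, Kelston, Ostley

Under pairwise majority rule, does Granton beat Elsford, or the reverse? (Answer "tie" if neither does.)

Ballots ranking Granton above Elsford: 2 + 1 + 7 = 10.
Ballots ranking Elsford above Granton: 19 − 10 = 9.
Granton wins the head-to-head 10–9.

Granton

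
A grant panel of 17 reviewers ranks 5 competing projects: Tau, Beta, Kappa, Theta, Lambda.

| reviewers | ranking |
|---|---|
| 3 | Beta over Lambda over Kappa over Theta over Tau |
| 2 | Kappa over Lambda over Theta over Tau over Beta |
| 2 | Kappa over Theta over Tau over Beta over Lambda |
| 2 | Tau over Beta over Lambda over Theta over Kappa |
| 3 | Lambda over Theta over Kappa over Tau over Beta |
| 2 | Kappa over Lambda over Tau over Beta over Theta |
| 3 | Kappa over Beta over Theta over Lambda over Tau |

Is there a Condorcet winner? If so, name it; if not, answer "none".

Kappa

Head-to-head results (17 reviewers):
Tau vs Beta: Tau wins 11–6.
Tau vs Kappa: Tau preferred on 2 ballots; Kappa wins 15–2.
Tau vs Theta: Tau is ranked higher on 2+2 = 4 ballots, Theta on 13. Theta wins 13–4.
Tau vs Lambda: Tau is ranked higher on 2+2 = 4 ballots, Lambda on 13. Lambda wins 13–4.
Beta vs Kappa: 3+2 = 5 for Beta, 12 for Kappa — Kappa by 12–5.
Beta vs Theta: 10 to 7, Beta.
Beta vs Lambda: Beta wins 10–7.
Kappa vs Theta: Kappa is ranked higher on 3+2+2+2+3 = 12 ballots, Theta on 5. Kappa wins 12–5.
Kappa vs Lambda: Kappa preferred on 2+2+2+3 = 9 ballots; Kappa wins 9–8.
Theta–Lambda: Lambda 12–5.
Only Kappa has no losses; Kappa is the Condorcet winner.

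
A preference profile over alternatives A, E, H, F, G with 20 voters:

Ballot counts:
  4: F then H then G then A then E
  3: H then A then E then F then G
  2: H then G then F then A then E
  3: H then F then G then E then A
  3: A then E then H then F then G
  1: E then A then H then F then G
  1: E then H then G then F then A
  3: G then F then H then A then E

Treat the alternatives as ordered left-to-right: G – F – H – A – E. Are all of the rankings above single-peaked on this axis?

no

Axis positions: G=1, F=2, H=3, A=4, E=5.
Type 1 (peak F at position 2): ranking walks positions 2-3-1-4-5, expanding outward from the peak — single-peaked.
Type 2 (peak H at position 3): ranking walks positions 3-4-5-2-1, expanding outward from the peak — single-peaked.
Type 3: ranking walks positions 3-1-2-4-5; G is ranked above F even though F lies between G and the peak H on the axis — preferences dip and rise again. Not single-peaked.
Type 4: ranking walks positions 3-2-1-5-4; E is ranked above A even though A lies between E and the peak H on the axis — preferences dip and rise again. Not single-peaked.
Type 5 (peak A at position 4): ranking walks positions 4-5-3-2-1, expanding outward from the peak — single-peaked.
Type 6 (peak E at position 5): ranking walks positions 5-4-3-2-1, expanding outward from the peak — single-peaked.
Type 7: ranking walks positions 5-3-1-2-4; H is ranked above A even though A lies between H and the peak E on the axis — preferences dip and rise again. Not single-peaked.
Type 8 (peak G at position 1): ranking walks positions 1-2-3-4-5, expanding outward from the peak — single-peaked.
Type 3 violates single-peakedness, so the profile is not single-peaked on this axis.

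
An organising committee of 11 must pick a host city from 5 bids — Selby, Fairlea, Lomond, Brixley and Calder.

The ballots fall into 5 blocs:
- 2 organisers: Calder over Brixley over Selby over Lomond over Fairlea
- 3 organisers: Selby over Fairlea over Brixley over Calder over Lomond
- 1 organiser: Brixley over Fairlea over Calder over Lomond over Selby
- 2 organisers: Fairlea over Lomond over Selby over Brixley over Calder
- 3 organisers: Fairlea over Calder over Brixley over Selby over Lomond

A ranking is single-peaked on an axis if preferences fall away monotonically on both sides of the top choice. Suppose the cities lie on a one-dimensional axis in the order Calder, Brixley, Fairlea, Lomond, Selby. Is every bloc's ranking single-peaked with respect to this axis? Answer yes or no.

Axis positions: Calder=1, Brixley=2, Fairlea=3, Lomond=4, Selby=5.
Bloc 1: ranking walks positions 1-2-5-4-3; Selby is ranked above Fairlea even though Fairlea lies between Selby and the peak Calder on the axis — preferences dip and rise again. Not single-peaked.
Bloc 2: ranking walks positions 5-3-2-1-4; Fairlea is ranked above Lomond even though Lomond lies between Fairlea and the peak Selby on the axis — preferences dip and rise again. Not single-peaked.
Bloc 3 (peak Brixley at position 2): ranking walks positions 2-3-1-4-5, expanding outward from the peak — single-peaked.
Bloc 4 (peak Fairlea at position 3): ranking walks positions 3-4-5-2-1, expanding outward from the peak — single-peaked.
Bloc 5: ranking walks positions 3-1-2-5-4; Calder is ranked above Brixley even though Brixley lies between Calder and the peak Fairlea on the axis — preferences dip and rise again. Not single-peaked.
Bloc 1 violates single-peakedness, so the profile is not single-peaked on this axis.

no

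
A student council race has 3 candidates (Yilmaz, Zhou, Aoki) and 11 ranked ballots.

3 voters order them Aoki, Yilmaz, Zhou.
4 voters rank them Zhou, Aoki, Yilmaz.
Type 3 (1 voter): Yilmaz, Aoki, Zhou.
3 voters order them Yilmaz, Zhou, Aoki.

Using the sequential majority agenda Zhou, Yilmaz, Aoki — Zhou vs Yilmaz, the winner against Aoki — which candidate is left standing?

Round 1: Zhou vs Yilmaz — 4–7, Yilmaz advances.
Round 2: Yilmaz vs Aoki — 4–7, Aoki advances.
Aoki survives the agenda.

Aoki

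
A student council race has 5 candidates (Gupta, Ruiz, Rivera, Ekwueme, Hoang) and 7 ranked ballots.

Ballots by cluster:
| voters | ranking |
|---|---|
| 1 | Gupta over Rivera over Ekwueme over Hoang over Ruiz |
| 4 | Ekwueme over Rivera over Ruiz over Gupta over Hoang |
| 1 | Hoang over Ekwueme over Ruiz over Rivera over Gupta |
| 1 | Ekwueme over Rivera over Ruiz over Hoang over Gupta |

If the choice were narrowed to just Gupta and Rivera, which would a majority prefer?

Ballots ranking Gupta above Rivera: 1.
Ballots ranking Rivera above Gupta: 7 − 1 = 6.
Rivera wins the head-to-head 6–1.

Rivera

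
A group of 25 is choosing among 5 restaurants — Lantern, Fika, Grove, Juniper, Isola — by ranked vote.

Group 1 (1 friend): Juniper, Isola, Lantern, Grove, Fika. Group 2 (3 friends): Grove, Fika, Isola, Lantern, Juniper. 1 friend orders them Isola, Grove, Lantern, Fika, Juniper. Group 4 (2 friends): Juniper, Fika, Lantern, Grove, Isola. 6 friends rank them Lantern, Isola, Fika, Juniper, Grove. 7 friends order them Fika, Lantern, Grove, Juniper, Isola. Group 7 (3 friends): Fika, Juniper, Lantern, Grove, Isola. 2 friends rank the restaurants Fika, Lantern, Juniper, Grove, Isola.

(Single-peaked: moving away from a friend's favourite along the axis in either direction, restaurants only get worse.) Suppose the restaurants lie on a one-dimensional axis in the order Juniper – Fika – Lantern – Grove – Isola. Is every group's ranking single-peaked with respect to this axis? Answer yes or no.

Axis positions: Juniper=1, Fika=2, Lantern=3, Grove=4, Isola=5.
Group 1: ranking walks positions 1-5-3-4-2; Isola is ranked above Fika even though Fika lies between Isola and the peak Juniper on the axis — preferences dip and rise again. Not single-peaked.
Group 2: ranking walks positions 4-2-5-3-1; Fika is ranked above Lantern even though Lantern lies between Fika and the peak Grove on the axis — preferences dip and rise again. Not single-peaked.
Group 3 (peak Isola at position 5): ranking walks positions 5-4-3-2-1, expanding outward from the peak — single-peaked.
Group 4 (peak Juniper at position 1): ranking walks positions 1-2-3-4-5, expanding outward from the peak — single-peaked.
Group 5: ranking walks positions 3-5-2-1-4; Isola is ranked above Grove even though Grove lies between Isola and the peak Lantern on the axis — preferences dip and rise again. Not single-peaked.
Group 6 (peak Fika at position 2): ranking walks positions 2-3-4-1-5, expanding outward from the peak — single-peaked.
Group 7 (peak Fika at position 2): ranking walks positions 2-1-3-4-5, expanding outward from the peak — single-peaked.
Group 8 (peak Fika at position 2): ranking walks positions 2-3-1-4-5, expanding outward from the peak — single-peaked.
Group 1 violates single-peakedness, so the profile is not single-peaked on this axis.

no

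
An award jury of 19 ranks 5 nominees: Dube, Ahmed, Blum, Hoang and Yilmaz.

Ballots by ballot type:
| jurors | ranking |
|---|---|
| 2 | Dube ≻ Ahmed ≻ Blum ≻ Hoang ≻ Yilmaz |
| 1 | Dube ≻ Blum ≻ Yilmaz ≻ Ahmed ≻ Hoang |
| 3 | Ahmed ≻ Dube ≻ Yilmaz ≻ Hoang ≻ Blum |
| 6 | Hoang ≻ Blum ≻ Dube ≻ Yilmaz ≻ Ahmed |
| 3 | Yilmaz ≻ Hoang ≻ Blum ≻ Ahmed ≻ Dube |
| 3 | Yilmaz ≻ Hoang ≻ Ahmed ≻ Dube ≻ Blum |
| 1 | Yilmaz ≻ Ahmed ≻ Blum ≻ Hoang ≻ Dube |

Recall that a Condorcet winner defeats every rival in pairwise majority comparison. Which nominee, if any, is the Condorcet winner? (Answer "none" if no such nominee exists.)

none

Pairwise majorities:
Dube vs Ahmed: Ahmed wins 10–9.
Dube vs Blum: Blum wins 10–9.
Dube vs Hoang: Hoang wins 13–6.
Dube–Yilmaz: Dube 12–7.
Ahmed–Blum: Blum 10–9.
Ahmed vs Hoang: Hoang, 12–7.
Ahmed vs Yilmaz: Yilmaz wins 14–5.
Blum–Hoang: Hoang 15–4.
Blum–Yilmaz: Yilmaz 10–9.
Hoang vs Yilmaz: Yilmaz wins 11–8.
Each nominee drops at least one matchup (Dube loses to Ahmed; Ahmed loses to Blum; Blum loses to Hoang; Hoang loses to Yilmaz; Yilmaz loses to Dube); the cycle Dube > Yilmaz > Ahmed > Dube rules out a Condorcet winner.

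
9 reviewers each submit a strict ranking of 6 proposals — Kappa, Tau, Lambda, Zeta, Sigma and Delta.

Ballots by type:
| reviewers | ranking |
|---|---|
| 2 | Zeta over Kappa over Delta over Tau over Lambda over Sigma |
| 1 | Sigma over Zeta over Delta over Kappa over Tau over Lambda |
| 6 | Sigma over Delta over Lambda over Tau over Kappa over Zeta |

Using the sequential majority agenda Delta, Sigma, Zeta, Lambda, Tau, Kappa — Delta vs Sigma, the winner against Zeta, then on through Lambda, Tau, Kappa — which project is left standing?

Sigma

Round 1: Delta vs Sigma — 2–7, Sigma advances.
Round 2: Sigma vs Zeta — 7–2, Sigma advances.
Round 3: Sigma vs Lambda — 7–2, Sigma advances.
Round 4: Sigma vs Tau — 7–2, Sigma advances.
Round 5: Sigma vs Kappa — 7–2, Sigma advances.
The agenda winner is Sigma.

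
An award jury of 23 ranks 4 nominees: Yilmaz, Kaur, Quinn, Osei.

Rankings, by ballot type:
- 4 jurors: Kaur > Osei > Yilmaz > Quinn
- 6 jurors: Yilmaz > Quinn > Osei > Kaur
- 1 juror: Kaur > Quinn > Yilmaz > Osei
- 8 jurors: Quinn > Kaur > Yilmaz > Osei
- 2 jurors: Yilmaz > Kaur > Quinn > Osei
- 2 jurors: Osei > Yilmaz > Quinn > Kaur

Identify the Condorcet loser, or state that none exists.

Osei

Head-to-head results (23 jurors):
Yilmaz vs Kaur: 6+2+2 = 10 for Yilmaz, 13 for Kaur — Kaur by 13–10.
Yilmaz vs Quinn: Yilmaz preferred on 4+6+2+2 = 14 ballots; Yilmaz wins 14–9.
Yilmaz vs Osei: Yilmaz is ranked higher on 6+1+8+2 = 17 ballots, Osei on 6. Yilmaz wins 17–6.
Kaur vs Quinn: Quinn wins 16–7.
Kaur vs Osei: 4+1+8+2 = 15 for Kaur, 8 for Osei — Kaur by 15–8.
Quinn vs Osei: 6+1+8+2 = 17 for Quinn, 6 for Osei — Quinn by 17–6.
Osei loses to every other nominee — it is the Condorcet loser.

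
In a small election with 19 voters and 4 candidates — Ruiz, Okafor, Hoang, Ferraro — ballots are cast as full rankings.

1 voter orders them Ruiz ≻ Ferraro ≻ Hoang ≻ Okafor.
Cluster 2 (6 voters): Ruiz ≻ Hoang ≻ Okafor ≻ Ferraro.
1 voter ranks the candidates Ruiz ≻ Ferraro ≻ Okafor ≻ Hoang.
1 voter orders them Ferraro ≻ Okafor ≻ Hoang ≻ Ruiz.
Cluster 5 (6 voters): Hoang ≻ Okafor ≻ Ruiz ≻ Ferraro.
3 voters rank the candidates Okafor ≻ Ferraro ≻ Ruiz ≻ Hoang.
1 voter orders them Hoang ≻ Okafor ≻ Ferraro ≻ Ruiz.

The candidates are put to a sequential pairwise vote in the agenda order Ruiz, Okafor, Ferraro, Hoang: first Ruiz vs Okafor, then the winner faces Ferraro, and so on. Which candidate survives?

Hoang

Round 1: Ruiz vs Okafor — 8–11, Okafor advances.
Round 2: Okafor vs Ferraro — 16–3, Okafor advances.
Round 3: Okafor vs Hoang — 5–14, Hoang advances.
The agenda winner is Hoang.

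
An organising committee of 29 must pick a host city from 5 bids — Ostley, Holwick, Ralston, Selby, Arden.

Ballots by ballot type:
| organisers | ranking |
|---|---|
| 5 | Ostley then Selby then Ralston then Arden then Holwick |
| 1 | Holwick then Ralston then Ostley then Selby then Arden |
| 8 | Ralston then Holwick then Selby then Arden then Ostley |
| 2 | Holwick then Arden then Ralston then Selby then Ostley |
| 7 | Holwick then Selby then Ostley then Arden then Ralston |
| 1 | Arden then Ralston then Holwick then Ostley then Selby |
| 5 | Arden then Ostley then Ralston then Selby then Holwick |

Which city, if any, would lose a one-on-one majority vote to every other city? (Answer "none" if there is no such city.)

none

Head-to-head results (29 organisers):
Ostley vs Holwick: 5+5 = 10 for Ostley, 19 for Holwick — Holwick by 19–10.
Ostley vs Ralston: Ostley is ranked higher on 5+7+5 = 17 ballots, Ralston on 12. Ostley wins 17–12.
Ostley vs Selby: 12 to 17, Selby.
Ostley vs Arden: Arden wins 16–13.
Holwick vs Ralston: Ralston wins 19–10.
Holwick–Selby: Holwick 19–10.
Holwick vs Arden: Holwick, 18–11.
Ralston vs Selby: Ralston preferred on 1+8+2+1+5 = 17 ballots; Ralston wins 17–12.
Ralston vs Arden: Arden, 15–14.
Selby vs Arden: Selby wins 21–8.
No city is winless: Ostley beats Ralston; Holwick beats Ostley; Ralston beats Holwick; Selby beats Ostley; Arden beats Ostley. There is no Condorcet loser.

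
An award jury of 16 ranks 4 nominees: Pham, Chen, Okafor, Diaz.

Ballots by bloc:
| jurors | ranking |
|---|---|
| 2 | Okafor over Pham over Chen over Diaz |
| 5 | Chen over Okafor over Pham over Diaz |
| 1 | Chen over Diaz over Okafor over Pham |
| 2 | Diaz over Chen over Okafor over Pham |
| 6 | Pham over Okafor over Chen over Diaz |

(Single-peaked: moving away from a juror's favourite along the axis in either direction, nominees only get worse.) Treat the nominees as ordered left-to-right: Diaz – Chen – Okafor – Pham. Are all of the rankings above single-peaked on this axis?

Axis positions: Diaz=1, Chen=2, Okafor=3, Pham=4.
Bloc 1 (peak Okafor at position 3): ranking walks positions 3-4-2-1, expanding outward from the peak — single-peaked.
Bloc 2 (peak Chen at position 2): ranking walks positions 2-3-4-1, expanding outward from the peak — single-peaked.
Bloc 3 (peak Chen at position 2): ranking walks positions 2-1-3-4, expanding outward from the peak — single-peaked.
Bloc 4 (peak Diaz at position 1): ranking walks positions 1-2-3-4, expanding outward from the peak — single-peaked.
Bloc 5 (peak Pham at position 4): ranking walks positions 4-3-2-1, expanding outward from the peak — single-peaked.
Every ranking is single-peaked on this axis.

yes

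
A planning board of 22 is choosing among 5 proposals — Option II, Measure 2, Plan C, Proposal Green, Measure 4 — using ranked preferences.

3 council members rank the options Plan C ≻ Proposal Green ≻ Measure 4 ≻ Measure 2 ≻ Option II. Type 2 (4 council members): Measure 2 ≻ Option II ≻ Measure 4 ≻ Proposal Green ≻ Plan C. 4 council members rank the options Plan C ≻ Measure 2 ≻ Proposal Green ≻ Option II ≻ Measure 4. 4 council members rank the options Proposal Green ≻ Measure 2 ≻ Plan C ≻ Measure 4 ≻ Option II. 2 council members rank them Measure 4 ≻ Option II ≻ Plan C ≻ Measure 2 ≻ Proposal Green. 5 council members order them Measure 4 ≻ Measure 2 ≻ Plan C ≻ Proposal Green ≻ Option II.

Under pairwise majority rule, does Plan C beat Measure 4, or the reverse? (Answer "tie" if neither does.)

Ballots ranking Plan C above Measure 4: 3 + 4 + 4 = 11.
Ballots ranking Measure 4 above Plan C: 22 − 11 = 11.
11–11: the pair ties.

tie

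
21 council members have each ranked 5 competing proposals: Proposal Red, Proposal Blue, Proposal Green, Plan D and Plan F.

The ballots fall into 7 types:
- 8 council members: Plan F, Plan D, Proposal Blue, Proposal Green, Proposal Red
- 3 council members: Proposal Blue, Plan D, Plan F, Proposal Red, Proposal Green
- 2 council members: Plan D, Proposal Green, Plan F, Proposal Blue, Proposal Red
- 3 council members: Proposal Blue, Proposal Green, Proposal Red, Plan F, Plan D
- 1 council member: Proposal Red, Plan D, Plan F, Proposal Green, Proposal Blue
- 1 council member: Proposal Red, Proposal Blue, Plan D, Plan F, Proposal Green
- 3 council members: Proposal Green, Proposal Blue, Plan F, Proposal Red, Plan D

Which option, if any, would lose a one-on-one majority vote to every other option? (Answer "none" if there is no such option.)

Proposal Red

Pairwise majorities:
Proposal Red vs Proposal Blue: Proposal Red preferred on 1+1 = 2 ballots; Proposal Blue wins 19–2.
Proposal Red vs Proposal Green: Proposal Red is ranked higher on 3+1+1 = 5 ballots, Proposal Green on 16. Proposal Green wins 16–5.
Proposal Red vs Plan D: Plan D, 13–8.
Proposal Red–Plan F: Plan F 16–5.
Proposal Blue–Proposal Green: Proposal Blue 15–6.
Proposal Blue–Plan D: Plan D 11–10.
Proposal Blue vs Plan F: Plan F wins 11–10.
Proposal Green vs Plan D: Plan D, 15–6.
Proposal Green–Plan F: Plan F 13–8.
Plan D vs Plan F: Plan D is ranked higher on 3+2+1+1 = 7 ballots, Plan F on 14. Plan F wins 14–7.
Only Proposal Red has no wins; Proposal Red is the Condorcet loser.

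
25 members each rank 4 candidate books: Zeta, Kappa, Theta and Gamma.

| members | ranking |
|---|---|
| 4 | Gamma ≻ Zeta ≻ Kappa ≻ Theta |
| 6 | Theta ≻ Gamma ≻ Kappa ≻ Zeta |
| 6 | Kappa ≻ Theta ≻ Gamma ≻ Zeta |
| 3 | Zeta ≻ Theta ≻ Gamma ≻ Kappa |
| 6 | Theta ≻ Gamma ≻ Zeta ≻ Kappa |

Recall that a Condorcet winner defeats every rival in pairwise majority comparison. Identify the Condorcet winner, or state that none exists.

Theta

Pairwise majorities:
Zeta vs Kappa: 4+3+6 = 13 for Zeta, 12 for Kappa — Zeta by 13–12.
Zeta vs Theta: 4+3 = 7 for Zeta, 18 for Theta — Theta by 18–7.
Zeta vs Gamma: Zeta is ranked higher on 3 ballots, Gamma on 22. Gamma wins 22–3.
Kappa vs Theta: 10 to 15, Theta.
Kappa vs Gamma: 6 to 19, Gamma.
Theta vs Gamma: Theta preferred on 6+6+3+6 = 21 ballots; Theta wins 21–4.
Theta wins every pairwise contest, so Theta is the Condorcet winner.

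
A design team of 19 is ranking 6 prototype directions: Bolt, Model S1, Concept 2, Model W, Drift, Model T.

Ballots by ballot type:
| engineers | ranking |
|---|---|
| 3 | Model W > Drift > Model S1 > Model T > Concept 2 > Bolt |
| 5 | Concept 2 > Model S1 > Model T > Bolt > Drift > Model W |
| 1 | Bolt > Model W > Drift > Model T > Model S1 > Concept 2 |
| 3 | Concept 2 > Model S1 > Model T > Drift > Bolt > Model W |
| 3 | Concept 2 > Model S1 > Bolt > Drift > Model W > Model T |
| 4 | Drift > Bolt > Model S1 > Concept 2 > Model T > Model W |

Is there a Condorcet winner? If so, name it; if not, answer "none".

Concept 2

Pairwise majorities:
Bolt vs Model S1: Model S1, 14–5.
Bolt vs Concept 2: Concept 2 wins 14–5.
Bolt–Model W: Bolt 16–3.
Bolt vs Drift: Drift, 10–9.
Bolt vs Model T: Model T wins 11–8.
Model S1–Concept 2: Concept 2 11–8.
Model S1 vs Model W: Model S1, 15–4.
Model S1–Drift: Model S1 11–8.
Model S1 vs Model T: Model S1, 18–1.
Concept 2 vs Model W: Concept 2, 15–4.
Concept 2 vs Drift: Concept 2, 11–8.
Concept 2 vs Model T: Concept 2 wins 15–4.
Model W–Drift: Drift 15–4.
Model W vs Model T: Model T, 12–7.
Drift–Model T: Drift 11–8.
Concept 2 defeats every rival head-to-head and is the Condorcet winner.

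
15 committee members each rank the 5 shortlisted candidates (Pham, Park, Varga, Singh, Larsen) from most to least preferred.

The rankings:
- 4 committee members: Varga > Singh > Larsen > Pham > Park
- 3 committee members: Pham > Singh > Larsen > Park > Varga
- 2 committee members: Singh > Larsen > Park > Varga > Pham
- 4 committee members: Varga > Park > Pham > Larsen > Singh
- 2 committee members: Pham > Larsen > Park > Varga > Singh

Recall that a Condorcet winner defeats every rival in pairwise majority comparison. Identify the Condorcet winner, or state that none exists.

Pairwise majorities:
Pham vs Park: Pham wins 9–6.
Pham vs Varga: Varga wins 10–5.
Pham vs Singh: Pham wins 9–6.
Pham–Larsen: Pham 9–6.
Park–Varga: Varga 8–7.
Park vs Singh: Singh wins 9–6.
Park–Larsen: Larsen 11–4.
Varga vs Singh: Varga, 10–5.
Varga vs Larsen: Varga, 8–7.
Singh vs Larsen: Singh wins 9–6.
Only Varga has no losses; Varga is the Condorcet winner.

Varga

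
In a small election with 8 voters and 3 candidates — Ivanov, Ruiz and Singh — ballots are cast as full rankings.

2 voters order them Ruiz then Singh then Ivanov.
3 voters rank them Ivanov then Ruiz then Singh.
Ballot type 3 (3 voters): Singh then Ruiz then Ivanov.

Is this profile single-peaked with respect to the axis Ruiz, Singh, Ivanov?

Axis positions: Ruiz=1, Singh=2, Ivanov=3.
Ballot type 1 (peak Ruiz at position 1): ranking walks positions 1-2-3, expanding outward from the peak — single-peaked.
Ballot type 2: ranking walks positions 3-1-2; Ruiz is ranked above Singh even though Singh lies between Ruiz and the peak Ivanov on the axis — preferences dip and rise again. Not single-peaked.
Ballot type 3 (peak Singh at position 2): ranking walks positions 2-1-3, expanding outward from the peak — single-peaked.
Ballot type 2 violates single-peakedness, so the profile is not single-peaked on this axis.

no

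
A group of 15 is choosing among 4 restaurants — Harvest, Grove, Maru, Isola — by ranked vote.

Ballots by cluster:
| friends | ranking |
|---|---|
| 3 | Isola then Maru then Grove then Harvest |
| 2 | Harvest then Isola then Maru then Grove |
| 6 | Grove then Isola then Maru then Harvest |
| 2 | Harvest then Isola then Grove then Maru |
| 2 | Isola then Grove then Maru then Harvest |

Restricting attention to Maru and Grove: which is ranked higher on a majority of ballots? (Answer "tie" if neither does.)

Grove

Ballots ranking Maru above Grove: 3 + 2 = 5.
Ballots ranking Grove above Maru: 15 − 5 = 10.
Grove wins the head-to-head 10–5.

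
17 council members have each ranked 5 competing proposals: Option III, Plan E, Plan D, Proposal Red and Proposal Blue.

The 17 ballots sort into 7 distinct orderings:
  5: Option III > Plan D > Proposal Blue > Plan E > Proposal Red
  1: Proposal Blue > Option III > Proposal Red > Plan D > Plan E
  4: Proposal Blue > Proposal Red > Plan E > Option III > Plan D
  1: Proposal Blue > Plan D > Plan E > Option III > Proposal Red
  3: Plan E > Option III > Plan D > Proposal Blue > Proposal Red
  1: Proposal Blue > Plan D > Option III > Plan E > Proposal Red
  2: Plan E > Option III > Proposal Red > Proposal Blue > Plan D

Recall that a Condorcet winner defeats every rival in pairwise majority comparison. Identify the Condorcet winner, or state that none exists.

none

Head-to-head results (17 council members):
Option III vs Plan E: Option III preferred on 5+1+1 = 7 ballots; Plan E wins 10–7.
Option III vs Plan D: Option III wins 15–2.
Option III vs Proposal Red: Option III wins 13–4.
Option III vs Proposal Blue: Option III is ranked higher on 5+3+2 = 10 ballots, Proposal Blue on 7. Option III wins 10–7.
Plan E–Plan D: Plan E 9–8.
Plan E vs Proposal Red: 5+1+3+1+2 = 12 for Plan E, 5 for Proposal Red — Plan E by 12–5.
Plan E vs Proposal Blue: 3+2 = 5 for Plan E, 12 for Proposal Blue — Proposal Blue by 12–5.
Plan D vs Proposal Red: Plan D, 10–7.
Plan D vs Proposal Blue: Proposal Blue, 9–8.
Proposal Red vs Proposal Blue: Proposal Blue wins 15–2.
No option is unbeaten: Option III loses to Plan E; Plan E loses to Proposal Blue; Plan D loses to Option III; Proposal Red loses to Option III; Proposal Blue loses to Option III. In particular Option III > Proposal Blue > Plan E > Option III is a majority cycle — no Condorcet winner exists.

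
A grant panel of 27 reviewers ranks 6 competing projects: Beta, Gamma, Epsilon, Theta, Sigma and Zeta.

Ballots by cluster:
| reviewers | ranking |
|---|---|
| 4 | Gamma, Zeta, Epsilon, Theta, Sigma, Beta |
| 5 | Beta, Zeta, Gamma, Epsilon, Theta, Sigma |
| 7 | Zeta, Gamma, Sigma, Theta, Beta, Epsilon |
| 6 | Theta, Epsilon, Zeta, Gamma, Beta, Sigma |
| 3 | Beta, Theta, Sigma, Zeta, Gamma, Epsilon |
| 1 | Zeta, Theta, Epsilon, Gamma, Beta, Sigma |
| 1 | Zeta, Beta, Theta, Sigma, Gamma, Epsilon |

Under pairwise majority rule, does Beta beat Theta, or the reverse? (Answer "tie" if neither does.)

Ballots ranking Beta above Theta: 5 + 3 + 1 = 9.
Ballots ranking Theta above Beta: 27 − 9 = 18.
Theta wins the head-to-head 18–9.

Theta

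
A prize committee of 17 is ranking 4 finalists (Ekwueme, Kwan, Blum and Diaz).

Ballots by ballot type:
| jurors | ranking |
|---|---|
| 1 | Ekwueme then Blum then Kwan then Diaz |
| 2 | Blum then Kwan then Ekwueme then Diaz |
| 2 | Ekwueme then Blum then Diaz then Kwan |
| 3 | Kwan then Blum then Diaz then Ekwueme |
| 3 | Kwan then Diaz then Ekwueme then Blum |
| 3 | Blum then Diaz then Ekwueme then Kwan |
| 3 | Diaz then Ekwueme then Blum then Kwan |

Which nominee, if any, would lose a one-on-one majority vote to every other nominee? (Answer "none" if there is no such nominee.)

Head-to-head results (17 jurors):
Ekwueme vs Kwan: Ekwueme wins 9–8.
Ekwueme vs Blum: Ekwueme, 9–8.
Ekwueme vs Diaz: Diaz wins 12–5.
Kwan vs Blum: Kwan is ranked higher on 3+3 = 6 ballots, Blum on 11. Blum wins 11–6.
Kwan vs Diaz: 9 to 8, Kwan.
Blum vs Diaz: 1+2+2+3+3 = 11 for Blum, 6 for Diaz — Blum by 11–6.
Every nominee wins at least one matchup (Ekwueme beats Kwan; Kwan beats Diaz; Blum beats Kwan; Diaz beats Ekwueme), so there is no Condorcet loser.

none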